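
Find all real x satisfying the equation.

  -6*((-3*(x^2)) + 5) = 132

Step 1. [-6*((-3*(x^2)) + 5) = 132] divide by the outer -6 ⇒ div: (-3*(x^2)) + 5 = -22.
Step 2. [(-3*(x^2)) + 5 = -22] the outer +5 inverts by subtracting 5, so sub: -3*(x^2) = -27.
Step 3. [-3*(x^2) = -27] -3·(inner) — divide through by -3 ⇒ div: x^2 = 9.
Step 4. [x^2 = 9] LHS squared, RHS 9 ≥ 0: apply √ (±) ⇒ sqrt: x = 3 or -3.

Answer: x ∈ {-3, 3}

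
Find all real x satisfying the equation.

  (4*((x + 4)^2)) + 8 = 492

Step 1. [(4*((x + 4)^2)) + 8 = 492] common factor 4 (LHS and 492) — divide through ⇒ factor: ((x + 4)^2) + 2 = 123.
Step 2. [((x + 4)^2) + 2 = 123] peel the +2: subtract 2 from each side. So sub: (x + 4)^2 = 121.
Step 3. [(x + 4)^2 = 121] LHS squared, RHS 121 ≥ 0: apply √ (±). So sqrt: x + 4 = 11 or -11.
Step 4. [x + 4 = 11 or -11] 4 comes off first (subtract 4) ⇒ sub: x = 7 or -15.

Answer: x ∈ {-15, 7}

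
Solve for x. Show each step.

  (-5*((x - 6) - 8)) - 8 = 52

Step 1. [(-5*((x - 6) - 8)) - 8 = 52] -8 is outermost — add 8 both sides ⇒ sub: -5*((x - 6) - 8) = 60.
Step 2. [-5*((x - 6) - 8) = 60] LHS = -5·(…); ÷-5 both sides, so div: (x - 6) - 8 = -12.
Step 3. [(x - 6) - 8 = -12] the outer -8 inverts by adding 8 ⇒ sub: x - 6 = -4.
Step 4. [x - 6 = -4] add 6: x sits inside (… - 6) ⇒ sub: x = 2.

Answer: x ∈ {2}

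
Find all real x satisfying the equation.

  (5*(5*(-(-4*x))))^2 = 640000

Step 1. [(5*(5*(-(-4*x))))^2 = 640000] LHS squared, RHS 640000 ≥ 0: apply √ (±). So sqrt: 5*(5*(-(-4*x))) = 800 or -800.
Step 2. [5*(5*(-(-4*x))) = 800 or -800] 5·(inner) — divide through by 5, so div: 5*(-(-4*x)) = 160 or -160.
Step 3. [5*(-(-4*x)) = 160 or -160] divide by the outer 5. So div: -(-4*x) = 32 or -32.
Step 4. [-(-4*x) = 32 or -32] LHS negated; negate both sides. So neg: -4*x = -32 or 32.
Step 5. [-4*x = -32 or 32] -4·(inner) — divide through by -4. So div: x = 8 or -8.

Answer: x ∈ {-8, 8}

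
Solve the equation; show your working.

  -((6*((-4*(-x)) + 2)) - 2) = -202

Step 1. [-((6*((-4*(-x)) + 2)) - 2) = -202] flip signs both sides, so neg: (6*((-4*(-x)) + 2)) - 2 = 202.
Step 2. [(6*((-4*(-x)) + 2)) - 2 = 202] -2 is outermost — add 2 both sides ⇒ sub: 6*((-4*(-x)) + 2) = 204.
Step 3. [6*((-4*(-x)) + 2) = 204] 6·(inner) — divide through by 6, so div: (-4*(-x)) + 2 = 34.
Step 4. [(-4*(-x)) + 2 = 34] peel the +2: subtract 2 from each side ⇒ sub: -4*(-x) = 32.
Step 5. [-4*(-x) = 32] leading coefficient -4: divide by -4 ⇒ div: -x = -8.
Step 6. [-x = -8] LHS negated; negate both sides. So neg: x = 8.

Answer: x ∈ {8}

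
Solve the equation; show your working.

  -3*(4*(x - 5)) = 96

Step 1. [-3*(4*(x - 5)) = 96] -3·(inner) — divide through by -3. So div: 4*(x - 5) = -32.
Step 2. [4*(x - 5) = -32] LHS = 4·(…); ÷4 both sides ⇒ div: x - 5 = -8.
Step 3. [x - 5 = -8] the outer -5 inverts by adding 5. So sub: x = -3.

Answer: x ∈ {-3}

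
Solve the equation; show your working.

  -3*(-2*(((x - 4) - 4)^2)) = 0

Step 1. [-3*(-2*(((x - 4) - 4)^2)) = 0] LHS = -3·(…); ÷-3 both sides ⇒ div: -2*(((x - 4) - 4)^2) = 0.
Step 2. [-2*(((x - 4) - 4)^2) = 0] divide by the outer -2. So div: ((x - 4) - 4)^2 = 0.
Step 3. [((x - 4) - 4)^2 = 0] √ both sides: 0 ≥ 0 gives two branches, so sqrt: (x - 4) - 4 = 0.
Step 4. [(x - 4) - 4 = 0] peel the -4: add 4 from each side. So sub: x - 4 = 4.
Step 5. [x - 4 = 4] 4 comes off first (add 4), so sub: x = 8.

Answer: x ∈ {8}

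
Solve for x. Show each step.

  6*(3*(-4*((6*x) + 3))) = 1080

Step 1. [6*(3*(-4*((6*x) + 3))) = 1080] leading coefficient 6: divide by 6 ⇒ div: 3*(-4*((6*x) + 3)) = 180.
Step 2. [3*(-4*((6*x) + 3)) = 180] leading coefficient 3: divide by 3 ⇒ div: -4*((6*x) + 3) = 60.
Step 3. [-4*((6*x) + 3) = 60] divide by the outer -4. So div: (6*x) + 3 = -15.
Step 4. [(6*x) + 3 = -15] the outer +3 inverts by subtracting 3, so sub: 6*x = -18.
Step 5. [6*x = -18] LHS = 6·(…); ÷6 both sides. So div: x = -3.

Answer: x ∈ {-3}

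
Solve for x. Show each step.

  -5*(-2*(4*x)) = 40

Step 1. [-5*(-2*(4*x)) = 40] leading coefficient -5: divide by -5. So div: -2*(4*x) = -8.
Step 2. [-2*(4*x) = -8] divide by the outer -2. So div: 4*x = 4.
Step 3. [4*x = 4] divide by the outer 4. So div: x = 1.

Answer: x ∈ {1}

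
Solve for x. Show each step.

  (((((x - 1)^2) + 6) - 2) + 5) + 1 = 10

Step 1. [(((((x - 1)^2) + 6) - 2) + 5) + 1 = 10] 1 comes off first (subtract 1), so sub: ((((x - 1)^2) + 6) - 2) + 5 = 9.
Step 2. [((((x - 1)^2) + 6) - 2) + 5 = 9] 5 comes off first (subtract 5). So sub: (((x - 1)^2) + 6) - 2 = 4.
Step 3. [(((x - 1)^2) + 6) - 2 = 4] the outer -2 inverts by adding 2 ⇒ sub: ((x - 1)^2) + 6 = 6.
Step 4. [((x - 1)^2) + 6 = 6] the outer +6 inverts by subtracting 6, so sub: (x - 1)^2 = 0.
Step 5. [(x - 1)^2 = 0] LHS squared, RHS 0 ≥ 0: apply √ (±), so sqrt: x - 1 = 0.
Step 6. [x - 1 = 0] the outer -1 inverts by adding 1 ⇒ sub: x = 1.

Answer: x ∈ {1}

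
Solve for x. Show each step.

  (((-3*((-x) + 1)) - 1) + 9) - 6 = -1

Step 1. [(((-3*((-x) + 1)) - 1) + 9) - 6 = -1] 6 comes off first (add 6). So sub: ((-3*((-x) + 1)) - 1) + 9 = 5.
Step 2. [((-3*((-x) + 1)) - 1) + 9 = 5] 9 comes off first (subtract 9). So sub: (-3*((-x) + 1)) - 1 = -4.
Step 3. [(-3*((-x) + 1)) - 1 = -4] 1 comes off first (add 1) ⇒ sub: -3*((-x) + 1) = -3.
Step 4. [-3*((-x) + 1) = -3] LHS = -3·(…); ÷-3 both sides ⇒ div: (-x) + 1 = 1.
Step 5. [(-x) + 1 = 1] peel the +1: subtract 1 from each side, so sub: -x = 0.
Step 6. [-x = 0] leading − — multiply by −1 ⇒ neg: x = 0.

Answer: x ∈ {0}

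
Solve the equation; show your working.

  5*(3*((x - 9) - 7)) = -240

Step 1. [5*(3*((x - 9) - 7)) = -240] divide by the outer 5. So div: 3*((x - 9) - 7) = -48.
Step 2. [3*((x - 9) - 7) = -48] divide by the outer 3, so div: (x - 9) - 7 = -16.
Step 3. [(x - 9) - 7 = -16] add 7: x sits inside (… - 7). So sub: x - 9 = -9.
Step 4. [x - 9 = -9] the outer -9 inverts by adding 9. So sub: x = 0.

Answer: x ∈ {0}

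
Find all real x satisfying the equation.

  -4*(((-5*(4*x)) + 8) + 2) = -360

Step 1. [-4*(((-5*(4*x)) + 8) + 2) = -360] LHS = -4·(…); ÷-4 both sides ⇒ div: ((-5*(4*x)) + 8) + 2 = 90.
Step 2. [((-5*(4*x)) + 8) + 2 = 90] the outer +2 inverts by subtracting 2, so sub: (-5*(4*x)) + 8 = 88.
Step 3. [(-5*(4*x)) + 8 = 88] peel the +8: subtract 8 from each side, so sub: -5*(4*x) = 80.
Step 4. [-5*(4*x) = 80] -5·(inner) — divide through by -5 ⇒ div: 4*x = -16.
Step 5. [4*x = -16] divide by the outer 4, so div: x = -4.

Answer: x ∈ {-4}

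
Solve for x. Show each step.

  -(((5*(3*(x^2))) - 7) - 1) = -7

Step 1. [-(((5*(3*(x^2))) - 7) - 1) = -7] flip signs both sides, so neg: ((5*(3*(x^2))) - 7) - 1 = 7.
Step 2. [((5*(3*(x^2))) - 7) - 1 = 7] the outer -1 inverts by adding 1 ⇒ sub: (5*(3*(x^2))) - 7 = 8.
Step 3. [(5*(3*(x^2))) - 7 = 8] the outer -7 inverts by adding 7 ⇒ sub: 5*(3*(x^2)) = 15.
Step 4. [5*(3*(x^2)) = 15] 5·(inner) — divide through by 5. So div: 3*(x^2) = 3.
Step 5. [3*(x^2) = 3] divide by the outer 3 ⇒ div: x^2 = 1.
Step 6. [x^2 = 1] √ both sides: 1 ≥ 0 gives two branches, so sqrt: x = 1 or -1.

Answer: x ∈ {-1, 1}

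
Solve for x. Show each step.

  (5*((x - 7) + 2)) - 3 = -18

Step 1. [(5*((x - 7) + 2)) - 3 = -18] -3 is outermost — add 3 both sides. So sub: 5*((x - 7) + 2) = -15.
Step 2. [5*((x - 7) + 2) = -15] LHS = 5·(…); ÷5 both sides. So div: (x - 7) + 2 = -3.
Step 3. [(x - 7) + 2 = -3] peel the +2: subtract 2 from each side ⇒ sub: x - 7 = -5.
Step 4. [x - 7 = -5] add 7: x sits inside (… - 7), so sub: x = 2.

Answer: x ∈ {2}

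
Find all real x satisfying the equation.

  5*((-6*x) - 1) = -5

Step 1. [5*((-6*x) - 1) = -5] divide by the outer 5, so div: (-6*x) - 1 = -1.
Step 2. [(-6*x) - 1 = -1] 1 comes off first (add 1), so sub: -6*x = 0.
Step 3. [-6*x = 0] divide by the outer -6. So div: x = 0.

Answer: x ∈ {0}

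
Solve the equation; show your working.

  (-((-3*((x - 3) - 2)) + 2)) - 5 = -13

Step 1. [(-((-3*((x - 3) - 2)) + 2)) - 5 = -13] -5 is outermost — add 5 both sides. So sub: -((-3*((x - 3) - 2)) + 2) = -8.
Step 2. [-((-3*((x - 3) - 2)) + 2) = -8] flip signs both sides ⇒ neg: (-3*((x - 3) - 2)) + 2 = 8.
Step 3. [(-3*((x - 3) - 2)) + 2 = 8] +2 is outermost — subtract 2 both sides. So sub: -3*((x - 3) - 2) = 6.
Step 4. [-3*((x - 3) - 2) = 6] divide by the outer -3. So div: (x - 3) - 2 = -2.
Step 5. [(x - 3) - 2 = -2] 2 comes off first (add 2), so sub: x - 3 = 0.
Step 6. [x - 3 = 0] -3 is outermost — add 3 both sides ⇒ sub: x = 3.

Answer: x ∈ {3}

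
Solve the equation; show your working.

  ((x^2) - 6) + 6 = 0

Step 1. [((x^2) - 6) + 6 = 0] the outer +6 inverts by subtracting 6, so sub: (x^2) - 6 = -6.
Step 2. [(x^2) - 6 = -6] -6 is outermost — add 6 both sides ⇒ sub: x^2 = 0.
Step 3. [x^2 = 0] LHS squared, RHS 0 ≥ 0: apply √ (±), so sqrt: x = 0.

Answer: x ∈ {0}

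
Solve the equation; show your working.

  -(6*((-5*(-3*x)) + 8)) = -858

Step 1. [-(6*((-5*(-3*x)) + 8)) = -858] leading − — multiply by −1, so neg: 6*((-5*(-3*x)) + 8) = 858.
Step 2. [6*((-5*(-3*x)) + 8) = 858] LHS = 6·(…); ÷6 both sides. So div: (-5*(-3*x)) + 8 = 143.
Step 3. [(-5*(-3*x)) + 8 = 143] 8 comes off first (subtract 8) ⇒ sub: -5*(-3*x) = 135.
Step 4. [-5*(-3*x) = 135] -5·(inner) — divide through by -5 ⇒ div: -3*x = -27.
Step 5. [-3*x = -27] -3 out front; divide by -3, so div: x = 9.

Answer: x ∈ {9}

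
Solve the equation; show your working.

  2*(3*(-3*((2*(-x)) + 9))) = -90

Step 1. [2*(3*(-3*((2*(-x)) + 9))) = -90] 2 out front; divide by 2. So div: 3*(-3*((2*(-x)) + 9)) = -45.
Step 2. [3*(-3*((2*(-x)) + 9)) = -45] divide by the outer 3, so div: -3*((2*(-x)) + 9) = -15.
Step 3. [-3*((2*(-x)) + 9) = -15] LHS = -3·(…); ÷-3 both sides, so div: (2*(-x)) + 9 = 5.
Step 4. [(2*(-x)) + 9 = 5] subtract 9: x sits inside (… + 9) ⇒ sub: 2*(-x) = -4.
Step 5. [2*(-x) = -4] LHS = 2·(…); ÷2 both sides. So div: -x = -2.
Step 6. [-x = -2] flip signs both sides, so neg: x = 2.

Answer: x ∈ {2}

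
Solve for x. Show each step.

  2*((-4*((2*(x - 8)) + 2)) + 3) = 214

Step 1. [2*((-4*((2*(x - 8)) + 2)) + 3) = 214] divide by the outer 2. So div: (-4*((2*(x - 8)) + 2)) + 3 = 107.
Step 2. [(-4*((2*(x - 8)) + 2)) + 3 = 107] the outer +3 inverts by subtracting 3. So sub: -4*((2*(x - 8)) + 2) = 104.
Step 3. [-4*((2*(x - 8)) + 2) = 104] LHS = -4·(…); ÷-4 both sides. So div: (2*(x - 8)) + 2 = -26.
Step 4. [(2*(x - 8)) + 2 = -26] 2 divides every term; factor it out ⇒ factor: (x - 8) + 1 = -13.
Step 5. [(x - 8) + 1 = -13] +1 is outermost — subtract 1 both sides ⇒ sub: x - 8 = -14.
Step 6. [x - 8 = -14] peel the -8: add 8 from each side ⇒ sub: x = -6.

Answer: x ∈ {-6}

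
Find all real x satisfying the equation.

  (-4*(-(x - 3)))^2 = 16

Step 1. [(-4*(-(x - 3)))^2 = 16] LHS squared, RHS 16 ≥ 0: apply √ (±), so sqrt: -4*(-(x - 3)) = 4 or -4.
Step 2. [-4*(-(x - 3)) = 4 or -4] LHS = -4·(…); ÷-4 both sides. So div: -(x - 3) = -1 or 1.
Step 3. [-(x - 3) = -1 or 1] flip signs both sides. So neg: x - 3 = 1 or -1.
Step 4. [x - 3 = 1 or -1] -3 is outermost — add 3 both sides. So sub: x = 4 or 2.

Answer: x ∈ {2, 4}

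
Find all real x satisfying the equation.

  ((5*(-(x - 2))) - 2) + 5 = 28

Step 1. [((5*(-(x - 2))) - 2) + 5 = 28] 5 comes off first (subtract 5). So sub: (5*(-(x - 2))) - 2 = 23.
Step 2. [(5*(-(x - 2))) - 2 = 23] 2 comes off first (add 2) ⇒ sub: 5*(-(x - 2)) = 25.
Step 3. [5*(-(x - 2)) = 25] 5 out front; divide by 5 ⇒ div: -(x - 2) = 5.
Step 4. [-(x - 2) = 5] leading − — multiply by −1 ⇒ neg: x - 2 = -5.
Step 5. [x - 2 = -5] -2 is outermost — add 2 both sides ⇒ sub: x = -3.

Answer: x ∈ {-3}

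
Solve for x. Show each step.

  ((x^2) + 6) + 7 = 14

Step 1. [((x^2) + 6) + 7 = 14] +7 is outermost — subtract 7 both sides, so sub: (x^2) + 6 = 7.
Step 2. [(x^2) + 6 = 7] +6 is outermost — subtract 6 both sides, so sub: x^2 = 1.
Step 3. [x^2 = 1] √ both sides: 1 ≥ 0 gives two branches ⇒ sqrt: x = 1 or -1.

Answer: x ∈ {-1, 1}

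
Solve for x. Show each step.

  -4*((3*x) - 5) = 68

Step 1. [-4*((3*x) - 5) = 68] -4 out front; divide by -4 ⇒ div: (3*x) - 5 = -17.
Step 2. [(3*x) - 5 = -17] the outer -5 inverts by adding 5. So sub: 3*x = -12.
Step 3. [3*x = -12] LHS = 3·(…); ÷3 both sides. So div: x = -4.

Answer: x ∈ {-4}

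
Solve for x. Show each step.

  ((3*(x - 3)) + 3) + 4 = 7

Step 1. [((3*(x - 3)) + 3) + 4 = 7] 4 comes off first (subtract 4), so sub: (3*(x - 3)) + 3 = 3.
Step 2. [(3*(x - 3)) + 3 = 3] subtract 3: x sits inside (… + 3), so sub: 3*(x - 3) = 0.
Step 3. [3*(x - 3) = 0] 3·(inner) — divide through by 3. So div: x - 3 = 0.
Step 4. [x - 3 = 0] -3 is outermost — add 3 both sides ⇒ sub: x = 3.

Answer: x ∈ {3}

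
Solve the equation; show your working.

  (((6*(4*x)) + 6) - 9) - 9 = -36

Step 1. [(((6*(4*x)) + 6) - 9) - 9 = -36] -9 is outermost — add 9 both sides, so sub: ((6*(4*x)) + 6) - 9 = -27.
Step 2. [((6*(4*x)) + 6) - 9 = -27] the outer -9 inverts by adding 9, so sub: (6*(4*x)) + 6 = -18.
Step 3. [(6*(4*x)) + 6 = -18] 6 | LHS and 6 | -18: pull 6 out ⇒ factor: (4*x) + 1 = -3.
Step 4. [(4*x) + 1 = -3] peel the +1: subtract 1 from each side. So sub: 4*x = -4.
Step 5. [4*x = -4] LHS = 4·(…); ÷4 both sides, so div: x = -1.

Answer: x ∈ {-1}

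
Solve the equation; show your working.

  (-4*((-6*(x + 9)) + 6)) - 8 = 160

Step 1. [(-4*((-6*(x + 9)) + 6)) - 8 = 160] -4 divides every term; factor it out. So factor: ((-6*(x + 9)) + 6) + 2 = -40.
Step 2. [((-6*(x + 9)) + 6) + 2 = -40] +2 is outermost — subtract 2 both sides. So sub: (-6*(x + 9)) + 6 = -42.
Step 3. [(-6*(x + 9)) + 6 = -42] the outer +6 inverts by subtracting 6 ⇒ sub: -6*(x + 9) = -48.
Step 4. [-6*(x + 9) = -48] -6·(inner) — divide through by -6 ⇒ div: x + 9 = 8.
Step 5. [x + 9 = 8] the outer +9 inverts by subtracting 9, so sub: x = -1.

Answer: x ∈ {-1}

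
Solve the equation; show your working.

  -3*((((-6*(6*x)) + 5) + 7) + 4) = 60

Step 1. [-3*((((-6*(6*x)) + 5) + 7) + 4) = 60] LHS = -3·(…); ÷-3 both sides. So div: (((-6*(6*x)) + 5) + 7) + 4 = -20.
Step 2. [(((-6*(6*x)) + 5) + 7) + 4 = -20] subtract 4: x sits inside (… + 4), so sub: ((-6*(6*x)) + 5) + 7 = -24.
Step 3. [((-6*(6*x)) + 5) + 7 = -24] 7 comes off first (subtract 7) ⇒ sub: (-6*(6*x)) + 5 = -31.
Step 4. [(-6*(6*x)) + 5 = -31] peel the +5: subtract 5 from each side. So sub: -6*(6*x) = -36.
Step 5. [-6*(6*x) = -36] -6·(inner) — divide through by -6, so div: 6*x = 6.
Step 6. [6*x = 6] leading coefficient 6: divide by 6. So div: x = 1.

Answer: x ∈ {1}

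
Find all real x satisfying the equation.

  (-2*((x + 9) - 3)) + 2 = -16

Step 1. [(-2*((x + 9) - 3)) + 2 = -16] +2 is outermost — subtract 2 both sides, so sub: -2*((x + 9) - 3) = -18.
Step 2. [-2*((x + 9) - 3) = -18] leading coefficient -2: divide by -2, so div: (x + 9) - 3 = 9.
Step 3. [(x + 9) - 3 = 9] peel the -3: add 3 from each side ⇒ sub: x + 9 = 12.
Step 4. [x + 9 = 12] the outer +9 inverts by subtracting 9 ⇒ sub: x = 3.

Answer: x ∈ {3}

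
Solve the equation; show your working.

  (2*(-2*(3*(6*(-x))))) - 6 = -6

Step 1. [(2*(-2*(3*(6*(-x))))) - 6 = -6] 2 | LHS and 2 | -6: pull 2 out. So factor: (-2*(3*(6*(-x)))) - 3 = -3.
Step 2. [(-2*(3*(6*(-x)))) - 3 = -3] 3 comes off first (add 3). So sub: -2*(3*(6*(-x))) = 0.
Step 3. [-2*(3*(6*(-x))) = 0] -2·(inner) — divide through by -2. So div: 3*(6*(-x)) = 0.
Step 4. [3*(6*(-x)) = 0] 3·(inner) — divide through by 3 ⇒ div: 6*(-x) = 0.
Step 5. [6*(-x) = 0] 6 out front; divide by 6. So div: -x = 0.
Step 6. [-x = 0] leading − — multiply by −1. So neg: x = 0.

Answer: x ∈ {0}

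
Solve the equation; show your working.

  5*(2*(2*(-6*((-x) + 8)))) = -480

Step 1. [5*(2*(2*(-6*((-x) + 8)))) = -480] 5·(inner) — divide through by 5 ⇒ div: 2*(2*(-6*((-x) + 8))) = -96.
Step 2. [2*(2*(-6*((-x) + 8))) = -96] 2 out front; divide by 2, so div: 2*(-6*((-x) + 8)) = -48.
Step 3. [2*(-6*((-x) + 8)) = -48] 2·(inner) — divide through by 2, so div: -6*((-x) + 8) = -24.
Step 4. [-6*((-x) + 8) = -24] -6·(inner) — divide through by -6 ⇒ div: (-x) + 8 = 4.
Step 5. [(-x) + 8 = 4] +8 is outermost — subtract 8 both sides ⇒ sub: -x = -4.
Step 6. [-x = -4] flip signs both sides. So neg: x = 4.

Answer: x ∈ {4}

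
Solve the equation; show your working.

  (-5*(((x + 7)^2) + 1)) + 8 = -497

Step 1. [(-5*(((x + 7)^2) + 1)) + 8 = -497] peel the +8: subtract 8 from each side, so sub: -5*(((x + 7)^2) + 1) = -505.
Step 2. [-5*(((x + 7)^2) + 1) = -505] -5·(inner) — divide through by -5, so div: ((x + 7)^2) + 1 = 101.
Step 3. [((x + 7)^2) + 1 = 101] peel the +1: subtract 1 from each side ⇒ sub: (x + 7)^2 = 100.
Step 4. [(x + 7)^2 = 100] LHS squared, RHS 100 ≥ 0: apply √ (±). So sqrt: x + 7 = 10 or -10.
Step 5. [x + 7 = 10 or -10] peel the +7: subtract 7 from each side, so sub: x = 3 or -17.

Answer: x ∈ {-17, 3}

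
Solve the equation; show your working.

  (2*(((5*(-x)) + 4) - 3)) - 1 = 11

Step 1. [(2*(((5*(-x)) + 4) - 3)) - 1 = 11] 1 comes off first (add 1) ⇒ sub: 2*(((5*(-x)) + 4) - 3) = 12.
Step 2. [2*(((5*(-x)) + 4) - 3) = 12] divide by the outer 2 ⇒ div: ((5*(-x)) + 4) - 3 = 6.
Step 3. [((5*(-x)) + 4) - 3 = 6] peel the -3: add 3 from each side ⇒ sub: (5*(-x)) + 4 = 9.
Step 4. [(5*(-x)) + 4 = 9] 4 comes off first (subtract 4), so sub: 5*(-x) = 5.
Step 5. [5*(-x) = 5] LHS = 5·(…); ÷5 both sides, so div: -x = 1.
Step 6. [-x = 1] flip signs both sides, so neg: x = -1.

Answer: x ∈ {-1}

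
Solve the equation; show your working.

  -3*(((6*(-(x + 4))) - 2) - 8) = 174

Step 1. [-3*(((6*(-(x + 4))) - 2) - 8) = 174] LHS = -3·(…); ÷-3 both sides. So div: ((6*(-(x + 4))) - 2) - 8 = -58.
Step 2. [((6*(-(x + 4))) - 2) - 8 = -58] peel the -8: add 8 from each side, so sub: (6*(-(x + 4))) - 2 = -50.
Step 3. [(6*(-(x + 4))) - 2 = -50] the outer -2 inverts by adding 2. So sub: 6*(-(x + 4)) = -48.
Step 4. [6*(-(x + 4)) = -48] divide by the outer 6 ⇒ div: -(x + 4) = -8.
Step 5. [-(x + 4) = -8] LHS negated; negate both sides ⇒ neg: x + 4 = 8.
Step 6. [x + 4 = 8] peel the +4: subtract 4 from each side ⇒ sub: x = 4.

Answer: x ∈ {4}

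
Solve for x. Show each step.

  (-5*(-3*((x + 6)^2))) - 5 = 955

Step 1. [(-5*(-3*((x + 6)^2))) - 5 = 955] peel the -5: add 5 from each side, so sub: -5*(-3*((x + 6)^2)) = 960.
Step 2. [-5*(-3*((x + 6)^2)) = 960] LHS = -5·(…); ÷-5 both sides, so div: -3*((x + 6)^2) = -192.
Step 3. [-3*((x + 6)^2) = -192] -3·(inner) — divide through by -3 ⇒ div: (x + 6)^2 = 64.
Step 4. [(x + 6)^2 = 64] LHS squared, RHS 64 ≥ 0: apply √ (±) ⇒ sqrt: x + 6 = 8 or -8.
Step 5. [x + 6 = 8 or -8] +6 is outermost — subtract 6 both sides ⇒ sub: x = 2 or -14.

Answer: x ∈ {-14, 2}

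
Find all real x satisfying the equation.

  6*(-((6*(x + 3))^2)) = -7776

Step 1. [6*(-((6*(x + 3))^2)) = -7776] 6 out front; divide by 6 ⇒ div: -((6*(x + 3))^2) = -1296.
Step 2. [-((6*(x + 3))^2) = -1296] LHS negated; negate both sides. So neg: (6*(x + 3))^2 = 1296.
Step 3. [(6*(x + 3))^2 = 1296] √ both sides: 1296 ≥ 0 gives two branches. So sqrt: 6*(x + 3) = 36 or -36.
Step 4. [6*(x + 3) = 36 or -36] 6·(inner) — divide through by 6, so div: x + 3 = 6 or -6.
Step 5. [x + 3 = 6 or -6] +3 is outermost — subtract 3 both sides, so sub: x = 3 or -9.

Answer: x ∈ {-9, 3}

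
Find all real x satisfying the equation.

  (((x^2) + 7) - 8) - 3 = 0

Step 1. [(((x^2) + 7) - 8) - 3 = 0] the outer -3 inverts by adding 3 ⇒ sub: ((x^2) + 7) - 8 = 3.
Step 2. [((x^2) + 7) - 8 = 3] the outer -8 inverts by adding 8 ⇒ sub: (x^2) + 7 = 11.
Step 3. [(x^2) + 7 = 11] 7 comes off first (subtract 7) ⇒ sub: x^2 = 4.
Step 4. [x^2 = 4] √ both sides: 4 ≥ 0 gives two branches, so sqrt: x = 2 or -2.

Answer: x ∈ {-2, 2}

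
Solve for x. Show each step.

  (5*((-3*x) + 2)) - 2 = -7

Step 1. [(5*((-3*x) + 2)) - 2 = -7] peel the -2: add 2 from each side ⇒ sub: 5*((-3*x) + 2) = -5.
Step 2. [5*((-3*x) + 2) = -5] 5·(inner) — divide through by 5. So div: (-3*x) + 2 = -1.
Step 3. [(-3*x) + 2 = -1] peel the +2: subtract 2 from each side, so sub: -3*x = -3.
Step 4. [-3*x = -3] LHS = -3·(…); ÷-3 both sides. So div: x = 1.

Answer: x ∈ {1}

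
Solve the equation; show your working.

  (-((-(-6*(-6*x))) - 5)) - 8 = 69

Step 1. [(-((-(-6*(-6*x))) - 5)) - 8 = 69] add 8: x sits inside (… - 8) ⇒ sub: -((-(-6*(-6*x))) - 5) = 77.
Step 2. [-((-(-6*(-6*x))) - 5) = 77] leading − — multiply by −1, so neg: (-(-6*(-6*x))) - 5 = -77.
Step 3. [(-(-6*(-6*x))) - 5 = -77] peel the -5: add 5 from each side, so sub: -(-6*(-6*x)) = -72.
Step 4. [-(-6*(-6*x)) = -72] leading − — multiply by −1. So neg: -6*(-6*x) = 72.
Step 5. [-6*(-6*x) = 72] -6 out front; divide by -6, so div: -6*x = -12.
Step 6. [-6*x = -12] leading coefficient -6: divide by -6 ⇒ div: x = 2.

Answer: x ∈ {2}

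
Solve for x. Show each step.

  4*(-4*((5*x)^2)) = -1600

Step 1. [4*(-4*((5*x)^2)) = -1600] 4 out front; divide by 4 ⇒ div: -4*((5*x)^2) = -400.
Step 2. [-4*((5*x)^2) = -400] -4 out front; divide by -4 ⇒ div: (5*x)^2 = 100.
Step 3. [(5*x)^2 = 100] 100 ≥ 0, LHS is (·)² — take ±√ ⇒ sqrt: 5*x = 10 or -10.
Step 4. [5*x = 10 or -10] LHS = 5·(…); ÷5 both sides ⇒ div: x = 2 or -2.

Answer: x ∈ {-2, 2}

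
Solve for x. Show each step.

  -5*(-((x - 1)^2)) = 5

Step 1. [-5*(-((x - 1)^2)) = 5] -5 out front; divide by -5. So div: -((x - 1)^2) = -1.
Step 2. [-((x - 1)^2) = -1] flip signs both sides, so neg: (x - 1)^2 = 1.
Step 3. [(x - 1)^2 = 1] 1 ≥ 0, LHS is (·)² — take ±√, so sqrt: x - 1 = 1 or -1.
Step 4. [x - 1 = 1 or -1] 1 comes off first (add 1). So sub: x = 2 or 0.

Answer: x ∈ {0, 2}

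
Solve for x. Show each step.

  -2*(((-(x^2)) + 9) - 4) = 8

Step 1. [-2*(((-(x^2)) + 9) - 4) = 8] -2 out front; divide by -2 ⇒ div: ((-(x^2)) + 9) - 4 = -4.
Step 2. [((-(x^2)) + 9) - 4 = -4] peel the -4: add 4 from each side. So sub: (-(x^2)) + 9 = 0.
Step 3. [(-(x^2)) + 9 = 0] +9 is outermost — subtract 9 both sides, so sub: -(x^2) = -9.
Step 4. [-(x^2) = -9] flip signs both sides, so neg: x^2 = 9.
Step 5. [x^2 = 9] LHS squared, RHS 9 ≥ 0: apply √ (±), so sqrt: x = 3 or -3.

Answer: x ∈ {-3, 3}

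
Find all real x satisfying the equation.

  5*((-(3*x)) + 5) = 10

Step 1. [5*((-(3*x)) + 5) = 10] 5 out front; divide by 5, so div: (-(3*x)) + 5 = 2.
Step 2. [(-(3*x)) + 5 = 2] +5 is outermost — subtract 5 both sides. So sub: -(3*x) = -3.
Step 3. [-(3*x) = -3] flip signs both sides. So neg: 3*x = 3.
Step 4. [3*x = 3] leading coefficient 3: divide by 3 ⇒ div: x = 1.

Answer: x ∈ {1}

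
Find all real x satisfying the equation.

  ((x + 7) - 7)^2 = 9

Step 1. [((x + 7) - 7)^2 = 9] LHS squared, RHS 9 ≥ 0: apply √ (±) ⇒ sqrt: (x + 7) - 7 = 3 or -3.
Step 2. [(x + 7) - 7 = 3 or -3] peel the -7: add 7 from each side, so sub: x + 7 = 10 or 4.
Step 3. [x + 7 = 10 or 4] the outer +7 inverts by subtracting 7, so sub: x = 3 or -3.

Answer: x ∈ {-3, 3}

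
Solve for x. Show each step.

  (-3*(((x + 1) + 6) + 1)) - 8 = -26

Step 1. [(-3*(((x + 1) + 6) + 1)) - 8 = -26] the outer -8 inverts by adding 8 ⇒ sub: -3*(((x + 1) + 6) + 1) = -18.
Step 2. [-3*(((x + 1) + 6) + 1) = -18] leading coefficient -3: divide by -3 ⇒ div: ((x + 1) + 6) + 1 = 6.
Step 3. [((x + 1) + 6) + 1 = 6] +1 is outermost — subtract 1 both sides. So sub: (x + 1) + 6 = 5.
Step 4. [(x + 1) + 6 = 5] 6 comes off first (subtract 6), so sub: x + 1 = -1.
Step 5. [x + 1 = -1] +1 is outermost — subtract 1 both sides. So sub: x = -2.

Answer: x ∈ {-2}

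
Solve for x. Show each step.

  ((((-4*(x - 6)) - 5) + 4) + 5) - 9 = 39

Step 1. [((((-4*(x - 6)) - 5) + 4) + 5) - 9 = 39] 9 comes off first (add 9). So sub: (((-4*(x - 6)) - 5) + 4) + 5 = 48.
Step 2. [(((-4*(x - 6)) - 5) + 4) + 5 = 48] 5 comes off first (subtract 5). So sub: ((-4*(x - 6)) - 5) + 4 = 43.
Step 3. [((-4*(x - 6)) - 5) + 4 = 43] subtract 4: x sits inside (… + 4). So sub: (-4*(x - 6)) - 5 = 39.
Step 4. [(-4*(x - 6)) - 5 = 39] peel the -5: add 5 from each side. So sub: -4*(x - 6) = 44.
Step 5. [-4*(x - 6) = 44] divide by the outer -4. So div: x - 6 = -11.
Step 6. [x - 6 = -11] add 6: x sits inside (… - 6) ⇒ sub: x = -5.

Answer: x ∈ {-5}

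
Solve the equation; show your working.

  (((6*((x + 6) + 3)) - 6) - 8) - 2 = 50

Step 1. [(((6*((x + 6) + 3)) - 6) - 8) - 2 = 50] peel the -2: add 2 from each side, so sub: ((6*((x + 6) + 3)) - 6) - 8 = 52.
Step 2. [((6*((x + 6) + 3)) - 6) - 8 = 52] 8 comes off first (add 8). So sub: (6*((x + 6) + 3)) - 6 = 60.
Step 3. [(6*((x + 6) + 3)) - 6 = 60] common factor 6 (LHS and 60) — divide through, so factor: ((x + 6) + 3) - 1 = 10.
Step 4. [((x + 6) + 3) - 1 = 10] the outer -1 inverts by adding 1 ⇒ sub: (x + 6) + 3 = 11.
Step 5. [(x + 6) + 3 = 11] subtract 3: x sits inside (… + 3), so sub: x + 6 = 8.
Step 6. [x + 6 = 8] subtract 6: x sits inside (… + 6) ⇒ sub: x = 2.

Answer: x ∈ {2}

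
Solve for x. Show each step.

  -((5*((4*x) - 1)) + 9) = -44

Step 1. [-((5*((4*x) - 1)) + 9) = -44] flip signs both sides ⇒ neg: (5*((4*x) - 1)) + 9 = 44.
Step 2. [(5*((4*x) - 1)) + 9 = 44] the outer +9 inverts by subtracting 9 ⇒ sub: 5*((4*x) - 1) = 35.
Step 3. [5*((4*x) - 1) = 35] LHS = 5·(…); ÷5 both sides. So div: (4*x) - 1 = 7.
Step 4. [(4*x) - 1 = 7] 1 comes off first (add 1). So sub: 4*x = 8.
Step 5. [4*x = 8] leading coefficient 4: divide by 4 ⇒ div: x = 2.

Answer: x ∈ {2}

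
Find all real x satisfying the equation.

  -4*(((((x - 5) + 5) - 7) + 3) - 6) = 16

Step 1. [-4*(((((x - 5) + 5) - 7) + 3) - 6) = 16] leading coefficient -4: divide by -4, so div: ((((x - 5) + 5) - 7) + 3) - 6 = -4.
Step 2. [((((x - 5) + 5) - 7) + 3) - 6 = -4] add 6: x sits inside (… - 6). So sub: (((x - 5) + 5) - 7) + 3 = 2.
Step 3. [(((x - 5) + 5) - 7) + 3 = 2] peel the +3: subtract 3 from each side. So sub: ((x - 5) + 5) - 7 = -1.
Step 4. [((x - 5) + 5) - 7 = -1] peel the -7: add 7 from each side ⇒ sub: (x - 5) + 5 = 6.
Step 5. [(x - 5) + 5 = 6] the outer +5 inverts by subtracting 5, so sub: x - 5 = 1.
Step 6. [x - 5 = 1] the outer -5 inverts by adding 5 ⇒ sub: x = 6.

Answer: x ∈ {6}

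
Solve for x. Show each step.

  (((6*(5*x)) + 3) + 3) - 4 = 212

Step 1. [(((6*(5*x)) + 3) + 3) - 4 = 212] -4 is outermost — add 4 both sides. So sub: ((6*(5*x)) + 3) + 3 = 216.
Step 2. [((6*(5*x)) + 3) + 3 = 216] 3 comes off first (subtract 3) ⇒ sub: (6*(5*x)) + 3 = 213.
Step 3. [(6*(5*x)) + 3 = 213] +3 is outermost — subtract 3 both sides, so sub: 6*(5*x) = 210.
Step 4. [6*(5*x) = 210] divide by the outer 6 ⇒ div: 5*x = 35.
Step 5. [5*x = 35] divide by the outer 5. So div: x = 7.

Answer: x ∈ {7}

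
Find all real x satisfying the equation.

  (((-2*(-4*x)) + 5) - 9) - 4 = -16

Step 1. [(((-2*(-4*x)) + 5) - 9) - 4 = -16] peel the -4: add 4 from each side, so sub: ((-2*(-4*x)) + 5) - 9 = -12.
Step 2. [((-2*(-4*x)) + 5) - 9 = -12] add 9: x sits inside (… - 9) ⇒ sub: (-2*(-4*x)) + 5 = -3.
Step 3. [(-2*(-4*x)) + 5 = -3] +5 is outermost — subtract 5 both sides. So sub: -2*(-4*x) = -8.
Step 4. [-2*(-4*x) = -8] -2·(inner) — divide through by -2, so div: -4*x = 4.
Step 5. [-4*x = 4] divide by the outer -4 ⇒ div: x = -1.

Answer: x ∈ {-1}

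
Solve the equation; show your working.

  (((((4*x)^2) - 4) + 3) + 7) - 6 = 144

Step 1. [(((((4*x)^2) - 4) + 3) + 7) - 6 = 144] add 6: x sits inside (… - 6). So sub: ((((4*x)^2) - 4) + 3) + 7 = 150.
Step 2. [((((4*x)^2) - 4) + 3) + 7 = 150] the outer +7 inverts by subtracting 7. So sub: (((4*x)^2) - 4) + 3 = 143.
Step 3. [(((4*x)^2) - 4) + 3 = 143] the outer +3 inverts by subtracting 3. So sub: ((4*x)^2) - 4 = 140.
Step 4. [((4*x)^2) - 4 = 140] add 4: x sits inside (… - 4). So sub: (4*x)^2 = 144.
Step 5. [(4*x)^2 = 144] √ both sides: 144 ≥ 0 gives two branches. So sqrt: 4*x = 12 or -12.
Step 6. [4*x = 12 or -12] divide by the outer 4. So div: x = 3 or -3.

Answer: x ∈ {-3, 3}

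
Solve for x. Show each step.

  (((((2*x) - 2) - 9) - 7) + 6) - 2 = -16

Step 1. [(((((2*x) - 2) - 9) - 7) + 6) - 2 = -16] peel the -2: add 2 from each side, so sub: ((((2*x) - 2) - 9) - 7) + 6 = -14.
Step 2. [((((2*x) - 2) - 9) - 7) + 6 = -14] the outer +6 inverts by subtracting 6. So sub: (((2*x) - 2) - 9) - 7 = -20.
Step 3. [(((2*x) - 2) - 9) - 7 = -20] add 7: x sits inside (… - 7) ⇒ sub: ((2*x) - 2) - 9 = -13.
Step 4. [((2*x) - 2) - 9 = -13] -9 is outermost — add 9 both sides ⇒ sub: (2*x) - 2 = -4.
Step 5. [(2*x) - 2 = -4] common factor 2 (LHS and -4) — divide through, so factor: x - 1 = -2.
Step 6. [x - 1 = -2] peel the -1: add 1 from each side ⇒ sub: x = -1.

Answer: x ∈ {-1}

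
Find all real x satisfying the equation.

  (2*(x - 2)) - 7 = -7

Step 1. [(2*(x - 2)) - 7 = -7] 7 comes off first (add 7), so sub: 2*(x - 2) = 0.
Step 2. [2*(x - 2) = 0] 2 out front; divide by 2, so div: x - 2 = 0.
Step 3. [x - 2 = 0] 2 comes off first (add 2) ⇒ sub: x = 2.

Answer: x ∈ {2}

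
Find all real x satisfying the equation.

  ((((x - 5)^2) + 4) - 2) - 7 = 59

Step 1. [((((x - 5)^2) + 4) - 2) - 7 = 59] the outer -7 inverts by adding 7, so sub: (((x - 5)^2) + 4) - 2 = 66.
Step 2. [(((x - 5)^2) + 4) - 2 = 66] add 2: x sits inside (… - 2) ⇒ sub: ((x - 5)^2) + 4 = 68.
Step 3. [((x - 5)^2) + 4 = 68] subtract 4: x sits inside (… + 4). So sub: (x - 5)^2 = 64.
Step 4. [(x - 5)^2 = 64] 64 ≥ 0, LHS is (·)² — take ±√ ⇒ sqrt: x - 5 = 8 or -8.
Step 5. [x - 5 = 8 or -8] add 5: x sits inside (… - 5). So sub: x = 13 or -3.

Answer: x ∈ {-3, 13}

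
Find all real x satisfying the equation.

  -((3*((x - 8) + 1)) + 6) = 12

Step 1. [-((3*((x - 8) + 1)) + 6) = 12] LHS negated; negate both sides. So neg: (3*((x - 8) + 1)) + 6 = -12.
Step 2. [(3*((x - 8) + 1)) + 6 = -12] subtract 6: x sits inside (… + 6). So sub: 3*((x - 8) + 1) = -18.
Step 3. [3*((x - 8) + 1) = -18] LHS = 3·(…); ÷3 both sides. So div: (x - 8) + 1 = -6.
Step 4. [(x - 8) + 1 = -6] peel the +1: subtract 1 from each side, so sub: x - 8 = -7.
Step 5. [x - 8 = -7] peel the -8: add 8 from each side, so sub: x = 1.

Answer: x ∈ {1}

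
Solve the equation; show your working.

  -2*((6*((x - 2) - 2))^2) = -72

Step 1. [-2*((6*((x - 2) - 2))^2) = -72] divide by the outer -2 ⇒ div: (6*((x - 2) - 2))^2 = 36.
Step 2. [(6*((x - 2) - 2))^2 = 36] LHS squared, RHS 36 ≥ 0: apply √ (±). So sqrt: 6*((x - 2) - 2) = 6 or -6.
Step 3. [6*((x - 2) - 2) = 6 or -6] LHS = 6·(…); ÷6 both sides ⇒ div: (x - 2) - 2 = 1 or -1.
Step 4. [(x - 2) - 2 = 1 or -1] peel the -2: add 2 from each side. So sub: x - 2 = 3 or 1.
Step 5. [x - 2 = 3 or 1] the outer -2 inverts by adding 2, so sub: x = 5 or 3.

Answer: x ∈ {3, 5}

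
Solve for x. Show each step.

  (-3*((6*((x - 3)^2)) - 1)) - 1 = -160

Step 1. [(-3*((6*((x - 3)^2)) - 1)) - 1 = -160] add 1: x sits inside (… - 1) ⇒ sub: -3*((6*((x - 3)^2)) - 1) = -159.
Step 2. [-3*((6*((x - 3)^2)) - 1) = -159] -3·(inner) — divide through by -3. So div: (6*((x - 3)^2)) - 1 = 53.
Step 3. [(6*((x - 3)^2)) - 1 = 53] peel the -1: add 1 from each side, so sub: 6*((x - 3)^2) = 54.
Step 4. [6*((x - 3)^2) = 54] LHS = 6·(…); ÷6 both sides, so div: (x - 3)^2 = 9.
Step 5. [(x - 3)^2 = 9] √ both sides: 9 ≥ 0 gives two branches. So sqrt: x - 3 = 3 or -3.
Step 6. [x - 3 = 3 or -3] add 3: x sits inside (… - 3) ⇒ sub: x = 6 or 0.

Answer: x ∈ {0, 6}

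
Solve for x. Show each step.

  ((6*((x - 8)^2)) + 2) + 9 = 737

Step 1. [((6*((x - 8)^2)) + 2) + 9 = 737] +9 is outermost — subtract 9 both sides. So sub: (6*((x - 8)^2)) + 2 = 728.
Step 2. [(6*((x - 8)^2)) + 2 = 728] peel the +2: subtract 2 from each side, so sub: 6*((x - 8)^2) = 726.
Step 3. [6*((x - 8)^2) = 726] 6·(inner) — divide through by 6 ⇒ div: (x - 8)^2 = 121.
Step 4. [(x - 8)^2 = 121] 121 ≥ 0, LHS is (·)² — take ±√. So sqrt: x - 8 = 11 or -11.
Step 5. [x - 8 = 11 or -11] the outer -8 inverts by adding 8, so sub: x = 19 or -3.

Answer: x ∈ {-3, 19}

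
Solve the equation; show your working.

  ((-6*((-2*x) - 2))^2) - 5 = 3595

Step 1. [((-6*((-2*x) - 2))^2) - 5 = 3595] -5 is outermost — add 5 both sides. So sub: (-6*((-2*x) - 2))^2 = 3600.
Step 2. [(-6*((-2*x) - 2))^2 = 3600] √ both sides: 3600 ≥ 0 gives two branches, so sqrt: -6*((-2*x) - 2) = 60 or -60.
Step 3. [-6*((-2*x) - 2) = 60 or -60] LHS = -6·(…); ÷-6 both sides, so div: (-2*x) - 2 = -10 or 10.
Step 4. [(-2*x) - 2 = -10 or 10] the outer -2 inverts by adding 2. So sub: -2*x = -8 or 12.
Step 5. [-2*x = -8 or 12] leading coefficient -2: divide by -2 ⇒ div: x = 4 or -6.

Answer: x ∈ {-6, 4}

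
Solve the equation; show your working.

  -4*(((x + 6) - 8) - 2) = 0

Step 1. [-4*(((x + 6) - 8) - 2) = 0] -4 out front; divide by -4, so div: ((x + 6) - 8) - 2 = 0.
Step 2. [((x + 6) - 8) - 2 = 0] 2 comes off first (add 2), so sub: (x + 6) - 8 = 2.
Step 3. [(x + 6) - 8 = 2] peel the -8: add 8 from each side. So sub: x + 6 = 10.
Step 4. [x + 6 = 10] 6 comes off first (subtract 6) ⇒ sub: x = 4.

Answer: x ∈ {4}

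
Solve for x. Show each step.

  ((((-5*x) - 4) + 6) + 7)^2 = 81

Step 1. [((((-5*x) - 4) + 6) + 7)^2 = 81] 81 ≥ 0, LHS is (·)² — take ±√, so sqrt: (((-5*x) - 4) + 6) + 7 = 9 or -9.
Step 2. [(((-5*x) - 4) + 6) + 7 = 9 or -9] peel the +7: subtract 7 from each side ⇒ sub: ((-5*x) - 4) + 6 = 2 or -16.
Step 3. [((-5*x) - 4) + 6 = 2 or -16] peel the +6: subtract 6 from each side ⇒ sub: (-5*x) - 4 = -4 or -22.
Step 4. [(-5*x) - 4 = -4 or -22] the outer -4 inverts by adding 4 ⇒ sub: -5*x = 0 or -18.
Step 5. [-5*x = 0 or -18] leading coefficient -5: divide by -5. So div: x = 0 or 18/5.

Answer: x ∈ {0, 18/5}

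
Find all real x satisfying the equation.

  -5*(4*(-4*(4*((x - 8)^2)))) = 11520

Step 1. [-5*(4*(-4*(4*((x - 8)^2)))) = 11520] divide by the outer -5, so div: 4*(-4*(4*((x - 8)^2))) = -2304.
Step 2. [4*(-4*(4*((x - 8)^2))) = -2304] leading coefficient 4: divide by 4 ⇒ div: -4*(4*((x - 8)^2)) = -576.
Step 3. [-4*(4*((x - 8)^2)) = -576] leading coefficient -4: divide by -4. So div: 4*((x - 8)^2) = 144.
Step 4. [4*((x - 8)^2) = 144] 4 out front; divide by 4, so div: (x - 8)^2 = 36.
Step 5. [(x - 8)^2 = 36] 36 ≥ 0, LHS is (·)² — take ±√ ⇒ sqrt: x - 8 = 6 or -6.
Step 6. [x - 8 = 6 or -6] -8 is outermost — add 8 both sides, so sub: x = 14 or 2.

Answer: x ∈ {2, 14}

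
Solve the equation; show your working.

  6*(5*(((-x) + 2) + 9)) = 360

Step 1. [6*(5*(((-x) + 2) + 9)) = 360] leading coefficient 6: divide by 6, so div: 5*(((-x) + 2) + 9) = 60.
Step 2. [5*(((-x) + 2) + 9) = 60] 5·(inner) — divide through by 5 ⇒ div: ((-x) + 2) + 9 = 12.
Step 3. [((-x) + 2) + 9 = 12] +9 is outermost — subtract 9 both sides. So sub: (-x) + 2 = 3.
Step 4. [(-x) + 2 = 3] 2 comes off first (subtract 2) ⇒ sub: -x = 1.
Step 5. [-x = 1] flip signs both sides. So neg: x = -1.

Answer: x ∈ {-1}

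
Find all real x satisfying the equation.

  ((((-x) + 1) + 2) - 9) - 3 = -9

Step 1. [((((-x) + 1) + 2) - 9) - 3 = -9] add 3: x sits inside (… - 3) ⇒ sub: (((-x) + 1) + 2) - 9 = -6.
Step 2. [(((-x) + 1) + 2) - 9 = -6] 9 comes off first (add 9) ⇒ sub: ((-x) + 1) + 2 = 3.
Step 3. [((-x) + 1) + 2 = 3] subtract 2: x sits inside (… + 2) ⇒ sub: (-x) + 1 = 1.
Step 4. [(-x) + 1 = 1] peel the +1: subtract 1 from each side ⇒ sub: -x = 0.
Step 5. [-x = 0] leading − — multiply by −1, so neg: x = 0.

Answer: x ∈ {0}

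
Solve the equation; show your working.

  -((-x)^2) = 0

Step 1. [-((-x)^2) = 0] flip signs both sides. So neg: (-x)^2 = 0.
Step 2. [(-x)^2 = 0] LHS squared, RHS 0 ≥ 0: apply √ (±), so sqrt: -x = 0.
Step 3. [-x = 0] leading − — multiply by −1. So neg: x = 0.

Answer: x ∈ {0}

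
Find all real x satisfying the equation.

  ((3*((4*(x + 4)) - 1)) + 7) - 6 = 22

Step 1. [((3*((4*(x + 4)) - 1)) + 7) - 6 = 22] add 6: x sits inside (… - 6) ⇒ sub: (3*((4*(x + 4)) - 1)) + 7 = 28.
Step 2. [(3*((4*(x + 4)) - 1)) + 7 = 28] the outer +7 inverts by subtracting 7. So sub: 3*((4*(x + 4)) - 1) = 21.
Step 3. [3*((4*(x + 4)) - 1) = 21] leading coefficient 3: divide by 3 ⇒ div: (4*(x + 4)) - 1 = 7.
Step 4. [(4*(x + 4)) - 1 = 7] add 1: x sits inside (… - 1), so sub: 4*(x + 4) = 8.
Step 5. [4*(x + 4) = 8] LHS = 4·(…); ÷4 both sides, so div: x + 4 = 2.
Step 6. [x + 4 = 2] 4 comes off first (subtract 4). So sub: x = -2.

Answer: x ∈ {-2}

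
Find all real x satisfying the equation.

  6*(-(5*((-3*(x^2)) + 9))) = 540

Step 1. [6*(-(5*((-3*(x^2)) + 9))) = 540] LHS = 6·(…); ÷6 both sides ⇒ div: -(5*((-3*(x^2)) + 9)) = 90.
Step 2. [-(5*((-3*(x^2)) + 9)) = 90] flip signs both sides, so neg: 5*((-3*(x^2)) + 9) = -90.
Step 3. [5*((-3*(x^2)) + 9) = -90] 5 out front; divide by 5, so div: (-3*(x^2)) + 9 = -18.
Step 4. [(-3*(x^2)) + 9 = -18] +9 is outermost — subtract 9 both sides ⇒ sub: -3*(x^2) = -27.
Step 5. [-3*(x^2) = -27] -3·(inner) — divide through by -3 ⇒ div: x^2 = 9.
Step 6. [x^2 = 9] LHS squared, RHS 9 ≥ 0: apply √ (±). So sqrt: x = 3 or -3.

Answer: x ∈ {-3, 3}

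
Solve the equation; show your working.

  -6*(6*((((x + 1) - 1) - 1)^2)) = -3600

Step 1. [-6*(6*((((x + 1) - 1) - 1)^2)) = -3600] LHS = -6·(…); ÷-6 both sides, so div: 6*((((x + 1) - 1) - 1)^2) = 600.
Step 2. [6*((((x + 1) - 1) - 1)^2) = 600] 6 out front; divide by 6, so div: (((x + 1) - 1) - 1)^2 = 100.
Step 3. [(((x + 1) - 1) - 1)^2 = 100] LHS squared, RHS 100 ≥ 0: apply √ (±). So sqrt: ((x + 1) - 1) - 1 = 10 or -10.
Step 4. [((x + 1) - 1) - 1 = 10 or -10] add 1: x sits inside (… - 1) ⇒ sub: (x + 1) - 1 = 11 or -9.
Step 5. [(x + 1) - 1 = 11 or -9] peel the -1: add 1 from each side. So sub: x + 1 = 12 or -8.
Step 6. [x + 1 = 12 or -8] peel the +1: subtract 1 from each side, so sub: x = 11 or -9.

Answer: x ∈ {-9, 11}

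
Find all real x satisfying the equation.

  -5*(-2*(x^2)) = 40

Step 1. [-5*(-2*(x^2)) = 40] leading coefficient -5: divide by -5. So div: -2*(x^2) = -8.
Step 2. [-2*(x^2) = -8] -2·(inner) — divide through by -2, so div: x^2 = 4.
Step 3. [x^2 = 4] √ both sides: 4 ≥ 0 gives two branches. So sqrt: x = 2 or -2.

Answer: x ∈ {-2, 2}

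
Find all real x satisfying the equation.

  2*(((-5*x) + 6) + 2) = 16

Step 1. [2*(((-5*x) + 6) + 2) = 16] 2 out front; divide by 2. So div: ((-5*x) + 6) + 2 = 8.
Step 2. [((-5*x) + 6) + 2 = 8] the outer +2 inverts by subtracting 2. So sub: (-5*x) + 6 = 6.
Step 3. [(-5*x) + 6 = 6] subtract 6: x sits inside (… + 6), so sub: -5*x = 0.
Step 4. [-5*x = 0] leading coefficient -5: divide by -5. So div: x = 0.

Answer: x ∈ {0}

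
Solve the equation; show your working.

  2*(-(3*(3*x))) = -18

Step 1. [2*(-(3*(3*x))) = -18] 2·(inner) — divide through by 2, so div: -(3*(3*x)) = -9.
Step 2. [-(3*(3*x)) = -9] flip signs both sides, so neg: 3*(3*x) = 9.
Step 3. [3*(3*x) = 9] 3 out front; divide by 3, so div: 3*x = 3.
Step 4. [3*x = 3] leading coefficient 3: divide by 3. So div: x = 1.

Answer: x ∈ {1}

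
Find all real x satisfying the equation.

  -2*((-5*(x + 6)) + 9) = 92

Step 1. [-2*((-5*(x + 6)) + 9) = 92] divide by the outer -2 ⇒ div: (-5*(x + 6)) + 9 = -46.
Step 2. [(-5*(x + 6)) + 9 = -46] +9 is outermost — subtract 9 both sides ⇒ sub: -5*(x + 6) = -55.
Step 3. [-5*(x + 6) = -55] -5 out front; divide by -5. So div: x + 6 = 11.
Step 4. [x + 6 = 11] subtract 6: x sits inside (… + 6). So sub: x = 5.

Answer: x ∈ {5}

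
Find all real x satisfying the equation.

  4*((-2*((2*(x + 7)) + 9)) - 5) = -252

Step 1. [4*((-2*((2*(x + 7)) + 9)) - 5) = -252] leading coefficient 4: divide by 4. So div: (-2*((2*(x + 7)) + 9)) - 5 = -63.
Step 2. [(-2*((2*(x + 7)) + 9)) - 5 = -63] 5 comes off first (add 5). So sub: -2*((2*(x + 7)) + 9) = -58.
Step 3. [-2*((2*(x + 7)) + 9) = -58] -2 out front; divide by -2. So div: (2*(x + 7)) + 9 = 29.
Step 4. [(2*(x + 7)) + 9 = 29] subtract 9: x sits inside (… + 9), so sub: 2*(x + 7) = 20.
Step 5. [2*(x + 7) = 20] leading coefficient 2: divide by 2, so div: x + 7 = 10.
Step 6. [x + 7 = 10] subtract 7: x sits inside (… + 7), so sub: x = 3.

Answer: x ∈ {3}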